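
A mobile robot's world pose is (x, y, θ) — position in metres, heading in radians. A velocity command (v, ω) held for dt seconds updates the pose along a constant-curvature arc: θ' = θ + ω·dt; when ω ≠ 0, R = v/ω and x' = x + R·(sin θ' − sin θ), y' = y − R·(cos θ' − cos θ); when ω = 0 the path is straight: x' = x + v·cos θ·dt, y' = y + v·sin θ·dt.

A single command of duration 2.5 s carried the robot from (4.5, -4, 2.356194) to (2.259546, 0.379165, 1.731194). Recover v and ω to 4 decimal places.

v = 2.0000, ω = -0.2500

Δθ = 1.731194 − 2.356194 = -0.625000
ω = Δθ/dt = -0.625000/2.5 = -0.2500
R = −Δy/(cos θ' − cos θ) = -8.0000
v = R·ω = -8.0000·-0.2500 = 2.0000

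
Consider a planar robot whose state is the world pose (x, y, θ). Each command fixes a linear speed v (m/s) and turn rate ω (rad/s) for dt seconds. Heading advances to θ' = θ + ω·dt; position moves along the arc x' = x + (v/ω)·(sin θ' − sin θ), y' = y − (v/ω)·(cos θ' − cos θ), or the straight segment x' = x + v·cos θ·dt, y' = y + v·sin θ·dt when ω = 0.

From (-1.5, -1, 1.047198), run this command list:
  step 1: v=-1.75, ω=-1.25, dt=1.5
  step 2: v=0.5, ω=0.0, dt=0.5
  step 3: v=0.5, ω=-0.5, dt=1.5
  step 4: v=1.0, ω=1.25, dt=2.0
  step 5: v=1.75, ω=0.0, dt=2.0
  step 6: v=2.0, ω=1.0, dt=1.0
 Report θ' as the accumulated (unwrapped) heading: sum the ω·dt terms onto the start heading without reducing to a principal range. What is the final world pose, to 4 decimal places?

(0.5249, 2.0823, 1.9222)

step 1: θ'=-0.8278 (R=1.4000) → pose (-3.7435, -1.2471, -0.8278)
step 2: θ'=-0.8278 (straight) → pose (-3.5743, -1.4312, -0.8278)
step 3: θ'=-1.5778 (R=-1.0000) → pose (-3.3108, -2.1147, -1.5778)
step 4: θ'=0.9222 (R=0.8000) → pose (-1.8733, -2.6036, 0.9222)
step 5: θ'=0.9222 (straight) → pose (0.2410, 0.1857, 0.9222)
step 6: θ'=1.9222 (R=2.0000) → pose (0.5249, 2.0823, 1.9222)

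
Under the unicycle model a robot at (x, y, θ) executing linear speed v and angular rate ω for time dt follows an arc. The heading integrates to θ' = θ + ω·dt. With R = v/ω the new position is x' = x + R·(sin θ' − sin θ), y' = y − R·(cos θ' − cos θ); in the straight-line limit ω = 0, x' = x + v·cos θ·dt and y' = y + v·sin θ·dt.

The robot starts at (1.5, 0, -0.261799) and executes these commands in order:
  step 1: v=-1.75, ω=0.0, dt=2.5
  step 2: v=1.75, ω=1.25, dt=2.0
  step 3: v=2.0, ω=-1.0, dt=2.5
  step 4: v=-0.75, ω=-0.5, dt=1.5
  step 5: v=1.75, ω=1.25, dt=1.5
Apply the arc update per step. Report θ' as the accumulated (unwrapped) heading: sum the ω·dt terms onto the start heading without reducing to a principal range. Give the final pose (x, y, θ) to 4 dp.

step 1: θ'=-0.2618 (straight) → pose (-2.7259, 1.1323, -0.2618)
step 2: θ'=2.2382 (R=1.4000) → pose (-1.2640, 3.3512, 2.2382)
step 3: θ'=-0.2618 (R=-2.0000) → pose (0.8245, 6.5209, -0.2618)
step 4: θ'=-1.0118 (R=1.5000) → pose (-0.0589, 7.1743, -1.0118)
step 5: θ'=0.8632 (R=1.4000) → pose (2.1919, 7.0068, 0.8632)

(2.1919, 7.0068, 0.8632)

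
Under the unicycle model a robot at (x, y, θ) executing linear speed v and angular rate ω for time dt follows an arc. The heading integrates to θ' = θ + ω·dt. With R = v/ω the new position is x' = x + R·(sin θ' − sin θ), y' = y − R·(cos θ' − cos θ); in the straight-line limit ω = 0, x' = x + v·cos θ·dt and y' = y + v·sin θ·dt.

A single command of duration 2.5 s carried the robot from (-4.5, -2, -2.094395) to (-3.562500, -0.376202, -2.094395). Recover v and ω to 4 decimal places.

v = -0.7500, ω = 0.0000

Δθ = -2.094395 − -2.094395 = 0.000000
ω = Δθ/dt = 0.000000/2.5 = 0.0000
ω = 0 → v = (Δx·cos θ + Δy·sin θ)/dt = -0.7500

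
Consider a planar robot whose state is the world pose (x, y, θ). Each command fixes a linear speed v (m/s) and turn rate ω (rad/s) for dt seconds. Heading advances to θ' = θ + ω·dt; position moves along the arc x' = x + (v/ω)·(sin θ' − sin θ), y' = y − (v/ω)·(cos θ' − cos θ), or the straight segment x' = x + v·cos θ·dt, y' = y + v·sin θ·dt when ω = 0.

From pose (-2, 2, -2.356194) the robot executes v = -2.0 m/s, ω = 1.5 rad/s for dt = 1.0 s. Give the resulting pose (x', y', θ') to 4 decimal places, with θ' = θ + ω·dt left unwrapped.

θ' = -2.3562 + 1.5·1.0 = -0.8562
R = v/ω = -2.0/1.5 = -1.3333
x' = -2 + -1.3333·(sin -0.8562 − sin -2.3562) = -1.9357
y' = 2 − -1.3333·(cos -0.8562 − cos -2.3562) = 3.8166

(-1.9357, 3.8166, -0.8562)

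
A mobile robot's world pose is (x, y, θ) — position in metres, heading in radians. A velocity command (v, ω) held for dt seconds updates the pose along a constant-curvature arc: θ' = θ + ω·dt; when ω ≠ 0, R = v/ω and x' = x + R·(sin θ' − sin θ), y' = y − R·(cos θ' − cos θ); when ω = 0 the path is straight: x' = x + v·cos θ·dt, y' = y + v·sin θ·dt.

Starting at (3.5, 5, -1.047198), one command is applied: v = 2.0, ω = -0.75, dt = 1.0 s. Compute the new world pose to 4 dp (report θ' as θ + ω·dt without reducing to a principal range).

(3.7892, 3.0681, -1.7972)

θ' = -1.0472 + -0.75·1.0 = -1.7972
R = v/ω = 2.0/-0.75 = -2.6667
x' = 3.5 + -2.6667·(sin -1.7972 − sin -1.0472) = 3.7892
y' = 5 − -2.6667·(cos -1.7972 − cos -1.0472) = 3.0681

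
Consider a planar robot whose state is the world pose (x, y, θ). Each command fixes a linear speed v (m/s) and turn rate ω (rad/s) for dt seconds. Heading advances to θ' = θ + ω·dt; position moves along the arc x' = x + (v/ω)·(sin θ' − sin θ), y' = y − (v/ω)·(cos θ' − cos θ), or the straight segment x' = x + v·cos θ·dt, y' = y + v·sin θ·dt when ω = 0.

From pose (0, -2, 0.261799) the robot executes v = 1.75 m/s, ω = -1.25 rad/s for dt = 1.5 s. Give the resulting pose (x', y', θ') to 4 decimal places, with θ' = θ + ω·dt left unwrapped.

θ' = 0.2618 + -1.25·1.5 = -1.6132
R = v/ω = 1.75/-1.25 = -1.4000
x' = 0 + -1.4000·(sin -1.6132 − sin 0.2618) = 1.7611
y' = -2 − -1.4000·(cos -1.6132 − cos 0.2618) = -3.4116

(1.7611, -3.4116, -1.6132)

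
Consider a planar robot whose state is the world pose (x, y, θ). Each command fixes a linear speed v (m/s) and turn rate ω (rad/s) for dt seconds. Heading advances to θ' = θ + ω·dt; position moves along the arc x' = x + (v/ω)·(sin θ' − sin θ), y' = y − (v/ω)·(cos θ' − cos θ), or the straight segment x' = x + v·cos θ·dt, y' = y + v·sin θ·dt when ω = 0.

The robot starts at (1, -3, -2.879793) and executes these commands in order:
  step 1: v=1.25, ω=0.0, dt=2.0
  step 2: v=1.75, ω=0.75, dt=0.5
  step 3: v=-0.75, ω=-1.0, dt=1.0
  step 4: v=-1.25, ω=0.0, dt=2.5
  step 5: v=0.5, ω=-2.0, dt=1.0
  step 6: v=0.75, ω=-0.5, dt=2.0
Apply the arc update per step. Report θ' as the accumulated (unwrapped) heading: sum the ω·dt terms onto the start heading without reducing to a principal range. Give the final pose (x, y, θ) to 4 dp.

step 1: θ'=-2.8798 (straight) → pose (-1.4148, -3.6470, -2.8798)
step 2: θ'=-2.5048 (R=2.3333) → pose (-2.1984, -4.0249, -2.5048)
step 3: θ'=-3.5048 (R=0.7500) → pose (-1.4859, -3.9268, -3.5048)
step 4: θ'=-3.5048 (straight) → pose (1.4352, -5.0370, -3.5048)
step 5: θ'=-5.5048 (R=-0.2500) → pose (1.3485, -4.6253, -5.5048)
step 6: θ'=-6.5048 (R=-1.5000) → pose (2.7314, -4.2301, -6.5048)

(2.7314, -4.2301, -6.5048)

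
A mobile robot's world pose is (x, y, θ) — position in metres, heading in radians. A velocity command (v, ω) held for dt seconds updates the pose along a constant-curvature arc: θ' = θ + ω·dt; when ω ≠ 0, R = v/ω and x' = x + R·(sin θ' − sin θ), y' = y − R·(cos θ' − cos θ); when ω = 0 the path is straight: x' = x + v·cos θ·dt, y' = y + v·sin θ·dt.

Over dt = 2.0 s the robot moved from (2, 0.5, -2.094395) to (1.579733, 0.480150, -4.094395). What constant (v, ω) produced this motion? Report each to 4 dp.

v = 0.2500, ω = -1.0000

Δθ = -4.094395 − -2.094395 = -2.000000
ω = Δθ/dt = -2.000000/2.0 = -1.0000
R = Δx/(sin θ' − sin θ) = -0.2500
v = R·ω = -0.2500·-1.0000 = 0.2500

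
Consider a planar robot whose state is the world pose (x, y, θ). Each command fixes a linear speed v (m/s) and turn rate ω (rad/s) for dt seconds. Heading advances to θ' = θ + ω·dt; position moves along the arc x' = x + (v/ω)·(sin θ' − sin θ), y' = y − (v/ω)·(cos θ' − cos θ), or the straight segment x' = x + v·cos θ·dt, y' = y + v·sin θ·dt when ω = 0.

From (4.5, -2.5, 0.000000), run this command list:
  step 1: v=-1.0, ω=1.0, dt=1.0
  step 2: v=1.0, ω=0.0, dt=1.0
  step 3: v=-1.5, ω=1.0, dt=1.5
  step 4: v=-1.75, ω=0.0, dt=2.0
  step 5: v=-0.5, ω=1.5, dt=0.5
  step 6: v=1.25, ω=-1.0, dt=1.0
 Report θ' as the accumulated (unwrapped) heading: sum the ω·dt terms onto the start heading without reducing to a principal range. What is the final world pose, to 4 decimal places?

step 1: θ'=1.0000 (R=-1.0000) → pose (3.6585, -2.9597, 1.0000)
step 2: θ'=1.0000 (straight) → pose (4.1988, -2.1182, 1.0000)
step 3: θ'=2.5000 (R=-1.5000) → pose (4.5633, -4.1304, 2.5000)
step 4: θ'=2.5000 (straight) → pose (7.3673, -6.2250, 2.5000)
step 5: θ'=3.2500 (R=-0.3333) → pose (7.6029, -6.2894, 3.2500)
step 6: θ'=2.2500 (R=-1.2500) → pose (6.4951, -5.8319, 2.2500)

(6.4951, -5.8319, 2.2500)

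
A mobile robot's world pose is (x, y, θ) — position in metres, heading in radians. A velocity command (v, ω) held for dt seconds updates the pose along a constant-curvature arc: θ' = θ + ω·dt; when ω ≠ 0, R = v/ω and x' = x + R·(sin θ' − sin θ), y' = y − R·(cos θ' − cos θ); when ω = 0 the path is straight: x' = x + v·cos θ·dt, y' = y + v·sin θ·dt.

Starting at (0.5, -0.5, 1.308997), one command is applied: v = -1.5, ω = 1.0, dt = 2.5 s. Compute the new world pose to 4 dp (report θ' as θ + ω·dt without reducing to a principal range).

(2.8773, -2.0664, 3.8090)

θ' = 1.3090 + 1.0·2.5 = 3.8090
R = v/ω = -1.5/1.0 = -1.5000
x' = 0.5 + -1.5000·(sin 3.8090 − sin 1.3090) = 2.8773
y' = -0.5 − -1.5000·(cos 3.8090 − cos 1.3090) = -2.0664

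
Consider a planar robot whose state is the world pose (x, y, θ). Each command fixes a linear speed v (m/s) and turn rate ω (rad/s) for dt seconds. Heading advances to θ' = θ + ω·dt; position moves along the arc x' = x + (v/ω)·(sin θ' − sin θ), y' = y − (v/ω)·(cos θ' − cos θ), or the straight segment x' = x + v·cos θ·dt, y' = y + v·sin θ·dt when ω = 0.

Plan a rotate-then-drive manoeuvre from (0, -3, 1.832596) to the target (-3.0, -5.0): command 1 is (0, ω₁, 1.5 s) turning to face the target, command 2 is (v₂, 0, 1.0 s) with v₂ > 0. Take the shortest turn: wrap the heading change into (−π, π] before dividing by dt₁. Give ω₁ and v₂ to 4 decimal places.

ω₁ = 1.2647, v₂ = 3.6056

heading to target = atan2(-5−-3, -3−0) = -2.5536
Δθ = wrap(-2.5536 − 1.8326) = 1.8970; ω₁ = Δθ/dt₁ = 1.2647
distance = √((-3−0)² + (-5−-3)²) = 3.6056; v₂ = distance/dt₂ = 3.6056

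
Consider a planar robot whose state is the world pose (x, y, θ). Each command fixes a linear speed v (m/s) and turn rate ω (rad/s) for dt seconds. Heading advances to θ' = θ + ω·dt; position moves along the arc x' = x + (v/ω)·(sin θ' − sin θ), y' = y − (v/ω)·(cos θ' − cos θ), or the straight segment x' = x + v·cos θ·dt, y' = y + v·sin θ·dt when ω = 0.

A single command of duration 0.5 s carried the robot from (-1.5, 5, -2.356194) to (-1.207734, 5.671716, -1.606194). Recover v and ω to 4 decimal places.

v = -1.5000, ω = 1.5000

Δθ = -1.606194 − -2.356194 = 0.750000
ω = Δθ/dt = 0.750000/0.5 = 1.5000
R = −Δy/(cos θ' − cos θ) = -1.0000
v = R·ω = -1.0000·1.5000 = -1.5000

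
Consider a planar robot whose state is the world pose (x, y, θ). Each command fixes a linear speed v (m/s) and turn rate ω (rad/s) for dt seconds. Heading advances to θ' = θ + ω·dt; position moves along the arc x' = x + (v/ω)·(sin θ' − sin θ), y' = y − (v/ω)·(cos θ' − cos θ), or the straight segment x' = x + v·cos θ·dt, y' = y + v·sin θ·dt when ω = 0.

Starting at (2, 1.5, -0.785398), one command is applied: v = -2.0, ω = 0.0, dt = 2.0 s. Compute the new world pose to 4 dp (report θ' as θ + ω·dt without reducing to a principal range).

θ' = -0.7854 + 0.0·2.0 = -0.7854
ω = 0 → straight: x' = 2 + -2.0·cos(-0.7854)·2.0 = -0.8284
y' = 1.5 + -2.0·sin(-0.7854)·2.0 = 4.3284

(-0.8284, 4.3284, -0.7854)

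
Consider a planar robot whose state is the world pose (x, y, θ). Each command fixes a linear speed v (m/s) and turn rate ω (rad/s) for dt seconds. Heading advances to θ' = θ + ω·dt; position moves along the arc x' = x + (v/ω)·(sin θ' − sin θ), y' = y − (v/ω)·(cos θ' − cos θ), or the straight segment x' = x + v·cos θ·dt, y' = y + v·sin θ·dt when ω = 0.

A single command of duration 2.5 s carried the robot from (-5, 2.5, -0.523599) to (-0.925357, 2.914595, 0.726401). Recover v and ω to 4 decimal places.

v = 1.7500, ω = 0.5000

Δθ = 0.726401 − -0.523599 = 1.250000
ω = Δθ/dt = 1.250000/2.5 = 0.5000
R = Δx/(sin θ' − sin θ) = 3.5000
v = R·ω = 3.5000·0.5000 = 1.7500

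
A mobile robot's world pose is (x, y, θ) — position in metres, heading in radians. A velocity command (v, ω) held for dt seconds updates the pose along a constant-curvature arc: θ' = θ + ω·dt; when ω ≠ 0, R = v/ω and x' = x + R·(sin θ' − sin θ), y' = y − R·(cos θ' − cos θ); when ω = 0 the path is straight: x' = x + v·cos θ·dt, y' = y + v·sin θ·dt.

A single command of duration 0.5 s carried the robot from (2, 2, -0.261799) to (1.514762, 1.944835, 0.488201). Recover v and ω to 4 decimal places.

v = -1.0000, ω = 1.5000

Δθ = 0.488201 − -0.261799 = 0.750000
ω = Δθ/dt = 0.750000/0.5 = 1.5000
R = Δx/(sin θ' − sin θ) = -0.6667
v = R·ω = -0.6667·1.5000 = -1.0000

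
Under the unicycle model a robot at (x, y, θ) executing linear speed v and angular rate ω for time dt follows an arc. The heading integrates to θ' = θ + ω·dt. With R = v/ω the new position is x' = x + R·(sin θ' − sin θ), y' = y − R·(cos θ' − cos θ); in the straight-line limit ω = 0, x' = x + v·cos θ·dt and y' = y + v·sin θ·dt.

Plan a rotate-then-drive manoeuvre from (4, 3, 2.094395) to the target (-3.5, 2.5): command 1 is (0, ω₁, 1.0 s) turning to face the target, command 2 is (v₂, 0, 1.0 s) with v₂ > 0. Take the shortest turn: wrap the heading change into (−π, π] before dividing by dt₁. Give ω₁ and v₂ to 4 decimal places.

ω₁ = 1.1138, v₂ = 7.5166

heading to target = atan2(2.5−3, -3.5−4) = -3.0750
Δθ = wrap(-3.0750 − 2.0944) = 1.1138; ω₁ = Δθ/dt₁ = 1.1138
distance = √((-3.5−4)² + (2.5−3)²) = 7.5166; v₂ = distance/dt₂ = 7.5166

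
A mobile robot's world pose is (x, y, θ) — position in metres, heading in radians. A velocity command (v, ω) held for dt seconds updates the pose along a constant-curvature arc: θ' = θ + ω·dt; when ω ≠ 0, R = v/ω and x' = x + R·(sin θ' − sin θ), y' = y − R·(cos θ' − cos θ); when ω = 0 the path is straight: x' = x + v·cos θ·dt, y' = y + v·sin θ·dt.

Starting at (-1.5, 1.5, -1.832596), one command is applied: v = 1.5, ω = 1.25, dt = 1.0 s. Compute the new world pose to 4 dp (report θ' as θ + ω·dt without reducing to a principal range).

(-1.0011, 0.1874, -0.5826)

θ' = -1.8326 + 1.25·1.0 = -0.5826
R = v/ω = 1.5/1.25 = 1.2000
x' = -1.5 + 1.2000·(sin -0.5826 − sin -1.8326) = -1.0011
y' = 1.5 − 1.2000·(cos -0.5826 − cos -1.8326) = 0.1874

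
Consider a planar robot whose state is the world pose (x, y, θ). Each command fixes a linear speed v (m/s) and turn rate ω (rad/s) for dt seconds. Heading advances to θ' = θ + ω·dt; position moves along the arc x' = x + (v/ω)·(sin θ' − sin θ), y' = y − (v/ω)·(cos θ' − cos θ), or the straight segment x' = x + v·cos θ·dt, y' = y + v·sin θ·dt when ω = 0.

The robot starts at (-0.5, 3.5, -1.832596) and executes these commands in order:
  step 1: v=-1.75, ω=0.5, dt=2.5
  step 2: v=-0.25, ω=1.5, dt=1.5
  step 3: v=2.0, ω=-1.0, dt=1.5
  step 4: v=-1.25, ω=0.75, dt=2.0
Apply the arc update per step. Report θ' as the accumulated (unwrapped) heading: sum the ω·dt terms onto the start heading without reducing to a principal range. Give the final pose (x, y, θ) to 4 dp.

(-1.9364, 7.5341, 1.6674)

step 1: θ'=-0.5826 (R=-3.5000) → pose (-1.9551, 7.3285, -0.5826)
step 2: θ'=1.6674 (R=-0.1667) → pose (-2.2127, 7.1732, 1.6674)
step 3: θ'=0.1674 (R=-2.0000) → pose (-0.5552, 9.3382, 0.1674)
step 4: θ'=1.6674 (R=-1.6667) → pose (-1.9364, 7.5341, 1.6674)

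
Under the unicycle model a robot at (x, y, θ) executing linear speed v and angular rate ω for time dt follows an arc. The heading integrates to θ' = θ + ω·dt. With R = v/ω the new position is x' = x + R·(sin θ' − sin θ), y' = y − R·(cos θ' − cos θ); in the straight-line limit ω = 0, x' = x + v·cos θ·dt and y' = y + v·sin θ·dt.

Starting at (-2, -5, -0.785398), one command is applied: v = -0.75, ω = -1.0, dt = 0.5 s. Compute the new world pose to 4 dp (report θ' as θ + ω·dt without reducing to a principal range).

(-2.1893, -4.6808, -1.2854)

θ' = -0.7854 + -1.0·0.5 = -1.2854
R = v/ω = -0.75/-1.0 = 0.7500
x' = -2 + 0.7500·(sin -1.2854 − sin -0.7854) = -2.1893
y' = -5 − 0.7500·(cos -1.2854 − cos -0.7854) = -4.6808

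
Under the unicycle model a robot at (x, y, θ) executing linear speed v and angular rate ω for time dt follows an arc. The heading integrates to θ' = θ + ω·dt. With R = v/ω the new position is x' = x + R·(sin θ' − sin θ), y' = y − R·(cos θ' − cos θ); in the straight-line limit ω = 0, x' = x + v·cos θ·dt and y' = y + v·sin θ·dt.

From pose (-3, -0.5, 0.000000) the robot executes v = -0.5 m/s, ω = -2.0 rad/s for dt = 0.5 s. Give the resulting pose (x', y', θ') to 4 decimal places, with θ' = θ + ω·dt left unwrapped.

(-3.2104, -0.3851, -1.0000)

θ' = 0.0000 + -2.0·0.5 = -1.0000
R = v/ω = -0.5/-2.0 = 0.2500
x' = -3 + 0.2500·(sin -1.0000 − sin 0.0000) = -3.2104
y' = -0.5 − 0.2500·(cos -1.0000 − cos 0.0000) = -0.3851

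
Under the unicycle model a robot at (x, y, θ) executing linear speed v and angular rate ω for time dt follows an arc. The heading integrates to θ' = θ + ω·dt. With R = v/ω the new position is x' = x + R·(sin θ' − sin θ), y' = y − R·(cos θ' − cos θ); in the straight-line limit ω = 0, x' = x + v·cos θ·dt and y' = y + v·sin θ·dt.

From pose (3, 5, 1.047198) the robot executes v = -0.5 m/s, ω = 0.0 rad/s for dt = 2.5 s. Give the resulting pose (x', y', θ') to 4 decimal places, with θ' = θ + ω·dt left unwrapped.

(2.3750, 3.9175, 1.0472)

θ' = 1.0472 + 0.0·2.5 = 1.0472
ω = 0 → straight: x' = 3 + -0.5·cos(1.0472)·2.5 = 2.3750
y' = 5 + -0.5·sin(1.0472)·2.5 = 3.9175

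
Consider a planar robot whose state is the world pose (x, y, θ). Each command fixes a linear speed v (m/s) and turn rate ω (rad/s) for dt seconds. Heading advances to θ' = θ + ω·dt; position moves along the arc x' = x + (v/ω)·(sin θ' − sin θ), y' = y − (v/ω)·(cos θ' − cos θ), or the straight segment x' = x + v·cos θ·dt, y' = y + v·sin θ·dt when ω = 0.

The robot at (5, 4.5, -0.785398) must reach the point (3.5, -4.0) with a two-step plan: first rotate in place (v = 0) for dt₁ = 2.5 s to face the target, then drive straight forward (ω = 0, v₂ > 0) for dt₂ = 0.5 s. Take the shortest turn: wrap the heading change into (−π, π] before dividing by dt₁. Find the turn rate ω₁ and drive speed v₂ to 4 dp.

ω₁ = -0.3840, v₂ = 17.2627

heading to target = atan2(-4−4.5, 3.5−5) = -1.7455
Δθ = wrap(-1.7455 − -0.7854) = -0.9601; ω₁ = Δθ/dt₁ = -0.3840
distance = √((3.5−5)² + (-4−4.5)²) = 8.6313; v₂ = distance/dt₂ = 17.2627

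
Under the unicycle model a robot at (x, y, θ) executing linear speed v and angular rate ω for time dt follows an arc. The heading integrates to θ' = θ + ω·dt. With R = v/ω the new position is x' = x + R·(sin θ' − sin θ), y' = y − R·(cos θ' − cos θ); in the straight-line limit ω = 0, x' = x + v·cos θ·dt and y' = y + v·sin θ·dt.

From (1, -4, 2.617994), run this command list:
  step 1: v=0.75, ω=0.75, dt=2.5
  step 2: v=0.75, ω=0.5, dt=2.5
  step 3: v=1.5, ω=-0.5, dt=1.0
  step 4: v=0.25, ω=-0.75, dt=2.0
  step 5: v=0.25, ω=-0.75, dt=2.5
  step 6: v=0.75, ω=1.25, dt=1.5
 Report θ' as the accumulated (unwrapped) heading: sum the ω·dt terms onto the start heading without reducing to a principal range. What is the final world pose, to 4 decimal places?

step 1: θ'=4.4930 (R=1.0000) → pose (-0.4760, -4.6484, 4.4930)
step 2: θ'=5.7430 (R=1.5000) → pose (0.2166, -6.2613, 5.7430)
step 3: θ'=5.2430 (R=-3.0000) → pose (1.2612, -7.3159, 5.2430)
step 4: θ'=3.7430 (R=-0.3333) → pose (1.1623, -7.7595, 3.7430)
step 5: θ'=1.8680 (R=-0.3333) → pose (0.6549, -7.5822, 1.8680)
step 6: θ'=3.7430 (R=0.6000) → pose (-0.2582, -7.2632, 3.7430)

(-0.2582, -7.2632, 3.7430)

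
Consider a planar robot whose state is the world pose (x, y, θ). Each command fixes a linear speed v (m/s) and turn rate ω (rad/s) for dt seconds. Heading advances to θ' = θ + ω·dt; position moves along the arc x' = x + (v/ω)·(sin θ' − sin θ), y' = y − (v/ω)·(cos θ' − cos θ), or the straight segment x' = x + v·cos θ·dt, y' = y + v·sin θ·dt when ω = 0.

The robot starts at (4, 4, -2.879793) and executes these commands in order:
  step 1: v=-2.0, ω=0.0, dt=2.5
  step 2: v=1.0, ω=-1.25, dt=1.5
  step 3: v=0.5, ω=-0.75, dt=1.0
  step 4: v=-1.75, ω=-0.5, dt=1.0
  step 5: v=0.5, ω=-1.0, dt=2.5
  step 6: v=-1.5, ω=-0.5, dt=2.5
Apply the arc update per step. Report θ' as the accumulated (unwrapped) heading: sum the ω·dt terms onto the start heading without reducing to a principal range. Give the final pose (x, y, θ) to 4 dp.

(10.4198, 5.9110, -9.7548)

step 1: θ'=-2.8798 (straight) → pose (8.8296, 5.2941, -2.8798)
step 2: θ'=-4.7548 (R=-0.8000) → pose (7.8233, 6.1008, -4.7548)
step 3: θ'=-5.5048 (R=-0.6667) → pose (8.0213, 6.5472, -5.5048)
step 4: θ'=-6.0048 (R=3.5000) → pose (6.5256, 5.6741, -6.0048)
step 5: θ'=-8.5048 (R=-0.5000) → pose (7.0608, 4.8904, -8.5048)
step 6: θ'=-9.7548 (R=3.0000) → pose (10.4198, 5.9110, -9.7548)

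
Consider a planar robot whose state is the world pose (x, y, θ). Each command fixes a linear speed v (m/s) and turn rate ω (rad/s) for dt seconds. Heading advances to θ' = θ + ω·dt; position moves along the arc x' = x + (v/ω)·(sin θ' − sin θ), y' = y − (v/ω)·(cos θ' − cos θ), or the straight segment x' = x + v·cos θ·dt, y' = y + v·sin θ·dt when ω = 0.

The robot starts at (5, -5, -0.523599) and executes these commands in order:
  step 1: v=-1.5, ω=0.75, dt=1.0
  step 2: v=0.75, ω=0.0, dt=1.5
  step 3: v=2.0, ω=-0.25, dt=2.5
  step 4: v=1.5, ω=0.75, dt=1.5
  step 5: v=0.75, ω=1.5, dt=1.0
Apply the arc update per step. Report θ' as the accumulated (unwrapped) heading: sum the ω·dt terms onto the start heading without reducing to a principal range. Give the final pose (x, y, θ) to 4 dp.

(11.7170, -3.9269, 2.2264)

step 1: θ'=0.2264 (R=-2.0000) → pose (3.5511, -4.7831, 0.2264)
step 2: θ'=0.2264 (straight) → pose (4.6473, -4.5306, 0.2264)
step 3: θ'=-0.3986 (R=-8.0000) → pose (9.5481, -4.9536, -0.3986)
step 4: θ'=0.7264 (R=2.0000) → pose (11.6528, -4.6055, 0.7264)
step 5: θ'=2.2264 (R=0.5000) → pose (11.7170, -3.9269, 2.2264)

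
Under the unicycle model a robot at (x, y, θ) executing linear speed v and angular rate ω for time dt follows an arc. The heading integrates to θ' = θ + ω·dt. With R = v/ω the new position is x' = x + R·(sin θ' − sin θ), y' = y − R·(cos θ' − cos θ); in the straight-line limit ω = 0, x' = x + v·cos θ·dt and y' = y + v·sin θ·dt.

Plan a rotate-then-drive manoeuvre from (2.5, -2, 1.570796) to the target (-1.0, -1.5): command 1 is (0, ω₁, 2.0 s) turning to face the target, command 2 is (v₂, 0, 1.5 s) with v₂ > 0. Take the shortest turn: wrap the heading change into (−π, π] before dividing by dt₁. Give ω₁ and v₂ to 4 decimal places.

heading to target = atan2(-1.5−-2, -1−2.5) = 2.9997
Δθ = wrap(2.9997 − 1.5708) = 1.4289; ω₁ = Δθ/dt₁ = 0.7144
distance = √((-1−2.5)² + (-1.5−-2)²) = 3.5355; v₂ = distance/dt₂ = 2.3570

ω₁ = 0.7144, v₂ = 2.3570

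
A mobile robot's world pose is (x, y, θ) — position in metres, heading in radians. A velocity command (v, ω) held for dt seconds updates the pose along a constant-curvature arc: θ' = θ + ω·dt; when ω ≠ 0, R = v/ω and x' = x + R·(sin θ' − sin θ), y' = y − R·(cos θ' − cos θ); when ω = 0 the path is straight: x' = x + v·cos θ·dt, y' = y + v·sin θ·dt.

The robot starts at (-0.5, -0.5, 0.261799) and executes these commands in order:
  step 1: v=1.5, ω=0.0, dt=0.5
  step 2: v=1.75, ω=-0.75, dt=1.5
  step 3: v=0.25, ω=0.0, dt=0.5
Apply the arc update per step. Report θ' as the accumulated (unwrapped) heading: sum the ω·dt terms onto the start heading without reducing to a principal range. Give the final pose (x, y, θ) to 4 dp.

(2.6828, -1.1380, -0.8632)

step 1: θ'=0.2618 (straight) → pose (0.2244, -0.3059, 0.2618)
step 2: θ'=-0.8632 (R=-2.3333) → pose (2.6015, -1.0430, -0.8632)
step 3: θ'=-0.8632 (straight) → pose (2.6828, -1.1380, -0.8632)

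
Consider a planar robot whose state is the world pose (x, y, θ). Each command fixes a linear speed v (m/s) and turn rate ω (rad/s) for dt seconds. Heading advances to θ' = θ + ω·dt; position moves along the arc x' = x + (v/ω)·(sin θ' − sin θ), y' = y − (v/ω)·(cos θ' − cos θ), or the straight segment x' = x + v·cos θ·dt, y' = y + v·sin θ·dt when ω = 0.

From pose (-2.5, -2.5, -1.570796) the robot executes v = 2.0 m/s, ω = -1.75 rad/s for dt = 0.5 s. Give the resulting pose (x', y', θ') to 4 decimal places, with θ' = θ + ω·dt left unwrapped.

(-2.9103, -3.3772, -2.4458)

θ' = -1.5708 + -1.75·0.5 = -2.4458
R = v/ω = 2.0/-1.75 = -1.1429
x' = -2.5 + -1.1429·(sin -2.4458 − sin -1.5708) = -2.9103
y' = -2.5 − -1.1429·(cos -2.4458 − cos -1.5708) = -3.3772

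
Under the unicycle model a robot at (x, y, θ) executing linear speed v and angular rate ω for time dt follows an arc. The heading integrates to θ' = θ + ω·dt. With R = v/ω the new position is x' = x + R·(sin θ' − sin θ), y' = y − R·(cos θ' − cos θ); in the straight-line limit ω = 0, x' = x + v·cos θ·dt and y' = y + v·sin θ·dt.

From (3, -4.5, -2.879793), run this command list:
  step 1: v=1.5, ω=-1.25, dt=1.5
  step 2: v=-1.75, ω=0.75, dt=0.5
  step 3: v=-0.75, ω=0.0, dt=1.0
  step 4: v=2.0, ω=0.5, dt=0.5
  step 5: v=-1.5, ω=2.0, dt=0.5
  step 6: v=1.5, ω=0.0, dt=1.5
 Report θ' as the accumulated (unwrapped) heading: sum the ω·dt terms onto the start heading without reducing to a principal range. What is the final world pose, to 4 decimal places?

(-0.1942, -4.3287, -3.1298)

step 1: θ'=-4.7548 (R=-1.2000) → pose (1.4905, -3.2900, -4.7548)
step 2: θ'=-4.3798 (R=-2.3333) → pose (1.6163, -4.1508, -4.3798)
step 3: θ'=-4.3798 (straight) → pose (1.8611, -4.8597, -4.3798)
step 4: θ'=-4.1298 (R=4.0000) → pose (1.4205, -3.9649, -4.1298)
step 5: θ'=-3.1298 (R=-0.7500) → pose (2.0556, -4.3022, -3.1298)
step 6: θ'=-3.1298 (straight) → pose (-0.1942, -4.3287, -3.1298)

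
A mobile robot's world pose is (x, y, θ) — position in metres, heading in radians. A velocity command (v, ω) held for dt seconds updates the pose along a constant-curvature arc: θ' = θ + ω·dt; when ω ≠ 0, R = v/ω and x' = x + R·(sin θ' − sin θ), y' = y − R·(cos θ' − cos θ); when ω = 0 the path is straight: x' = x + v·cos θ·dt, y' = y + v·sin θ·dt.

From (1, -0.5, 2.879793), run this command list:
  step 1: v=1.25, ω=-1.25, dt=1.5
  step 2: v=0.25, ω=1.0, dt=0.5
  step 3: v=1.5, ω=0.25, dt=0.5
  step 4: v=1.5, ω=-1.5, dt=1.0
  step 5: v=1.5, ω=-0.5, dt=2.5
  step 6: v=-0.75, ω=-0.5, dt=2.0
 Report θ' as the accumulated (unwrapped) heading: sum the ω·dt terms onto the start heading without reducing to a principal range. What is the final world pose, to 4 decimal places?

step 1: θ'=1.0048 (R=-1.0000) → pose (0.4148, 1.0022, 1.0048)
step 2: θ'=1.5048 (R=0.2500) → pose (0.4532, 1.1198, 1.5048)
step 3: θ'=1.6298 (R=6.0000) → pose (0.4558, 1.8693, 1.6298)
step 4: θ'=0.1298 (R=-1.0000) → pose (1.3247, 2.9198, 0.1298)
step 5: θ'=-1.1202 (R=-3.0000) → pose (4.4135, 1.2515, -1.1202)
step 6: θ'=-2.1202 (R=1.5000) → pose (4.4846, 2.6881, -2.1202)

(4.4846, 2.6881, -2.1202)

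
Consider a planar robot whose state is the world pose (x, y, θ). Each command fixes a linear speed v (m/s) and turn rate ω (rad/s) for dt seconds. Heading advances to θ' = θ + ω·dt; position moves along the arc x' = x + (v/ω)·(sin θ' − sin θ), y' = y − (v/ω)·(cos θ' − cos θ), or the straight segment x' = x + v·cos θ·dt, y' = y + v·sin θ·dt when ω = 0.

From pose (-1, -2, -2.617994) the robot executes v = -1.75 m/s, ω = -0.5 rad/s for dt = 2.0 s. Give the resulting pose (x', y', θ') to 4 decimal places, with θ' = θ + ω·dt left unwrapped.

(2.3550, -1.9208, -3.6180)

θ' = -2.6180 + -0.5·2.0 = -3.6180
R = v/ω = -1.75/-0.5 = 3.5000
x' = -1 + 3.5000·(sin -3.6180 − sin -2.6180) = 2.3550
y' = -2 − 3.5000·(cos -3.6180 − cos -2.6180) = -1.9208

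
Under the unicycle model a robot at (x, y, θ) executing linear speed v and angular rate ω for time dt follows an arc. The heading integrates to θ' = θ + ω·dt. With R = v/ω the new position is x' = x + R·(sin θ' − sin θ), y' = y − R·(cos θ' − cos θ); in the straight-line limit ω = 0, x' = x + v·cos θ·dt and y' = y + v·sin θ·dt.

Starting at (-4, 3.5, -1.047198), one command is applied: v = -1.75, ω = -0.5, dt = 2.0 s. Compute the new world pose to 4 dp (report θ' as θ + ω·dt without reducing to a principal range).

θ' = -1.0472 + -0.5·2.0 = -2.0472
R = v/ω = -1.75/-0.5 = 3.5000
x' = -4 + 3.5000·(sin -2.0472 − sin -1.0472) = -4.0792
y' = 3.5 − 3.5000·(cos -2.0472 − cos -1.0472) = 6.8550

(-4.0792, 6.8550, -2.0472)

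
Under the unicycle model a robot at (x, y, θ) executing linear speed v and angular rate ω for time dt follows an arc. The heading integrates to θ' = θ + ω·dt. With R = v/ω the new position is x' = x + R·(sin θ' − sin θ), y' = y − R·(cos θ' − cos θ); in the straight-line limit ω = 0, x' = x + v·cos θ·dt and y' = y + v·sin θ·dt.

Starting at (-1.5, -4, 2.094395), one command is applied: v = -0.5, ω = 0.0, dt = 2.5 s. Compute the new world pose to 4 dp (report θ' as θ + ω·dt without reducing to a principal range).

θ' = 2.0944 + 0.0·2.5 = 2.0944
ω = 0 → straight: x' = -1.5 + -0.5·cos(2.0944)·2.5 = -0.8750
y' = -4 + -0.5·sin(2.0944)·2.5 = -5.0825

(-0.8750, -5.0825, 2.0944)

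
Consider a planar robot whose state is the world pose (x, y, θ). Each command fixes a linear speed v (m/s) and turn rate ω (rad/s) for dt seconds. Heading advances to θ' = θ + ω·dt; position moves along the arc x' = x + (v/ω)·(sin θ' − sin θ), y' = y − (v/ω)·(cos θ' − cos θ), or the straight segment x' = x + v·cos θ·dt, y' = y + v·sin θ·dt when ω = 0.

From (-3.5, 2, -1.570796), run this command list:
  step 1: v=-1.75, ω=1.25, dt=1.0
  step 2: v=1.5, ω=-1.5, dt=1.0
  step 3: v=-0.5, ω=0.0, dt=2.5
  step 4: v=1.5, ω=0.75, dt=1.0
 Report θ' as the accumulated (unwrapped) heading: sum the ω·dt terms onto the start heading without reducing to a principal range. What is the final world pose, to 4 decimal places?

step 1: θ'=-0.3208 (R=-1.4000) → pose (-4.4585, 3.3286, -0.3208)
step 2: θ'=-1.8208 (R=-1.0000) → pose (-3.8050, 2.1322, -1.8208)
step 3: θ'=-1.8208 (straight) → pose (-3.4957, 3.3433, -1.8208)
step 4: θ'=-1.0708 (R=2.0000) → pose (-3.3130, 1.8897, -1.0708)

(-3.3130, 1.8897, -1.0708)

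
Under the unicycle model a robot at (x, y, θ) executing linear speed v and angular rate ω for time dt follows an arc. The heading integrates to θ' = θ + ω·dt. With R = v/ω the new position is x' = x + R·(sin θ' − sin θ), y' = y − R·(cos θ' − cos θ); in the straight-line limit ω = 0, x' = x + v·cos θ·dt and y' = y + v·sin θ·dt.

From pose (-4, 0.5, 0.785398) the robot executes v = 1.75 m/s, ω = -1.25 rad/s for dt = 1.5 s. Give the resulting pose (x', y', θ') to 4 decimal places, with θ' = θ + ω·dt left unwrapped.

θ' = 0.7854 + -1.25·1.5 = -1.0896
R = v/ω = 1.75/-1.25 = -1.4000
x' = -4 + -1.4000·(sin -1.0896 − sin 0.7854) = -1.7690
y' = 0.5 − -1.4000·(cos -1.0896 − cos 0.7854) = 0.1580

(-1.7690, 0.1580, -1.0896)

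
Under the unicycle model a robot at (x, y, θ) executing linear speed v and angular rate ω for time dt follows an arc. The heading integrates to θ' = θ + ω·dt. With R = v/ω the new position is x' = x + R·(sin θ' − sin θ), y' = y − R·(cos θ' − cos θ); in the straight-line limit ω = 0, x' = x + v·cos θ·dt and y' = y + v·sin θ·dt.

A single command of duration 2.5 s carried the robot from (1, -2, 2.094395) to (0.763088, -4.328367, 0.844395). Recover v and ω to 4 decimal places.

v = -1.0000, ω = -0.5000

Δθ = 0.844395 − 2.094395 = -1.250000
ω = Δθ/dt = -1.250000/2.5 = -0.5000
R = −Δy/(cos θ' − cos θ) = 2.0000
v = R·ω = 2.0000·-0.5000 = -1.0000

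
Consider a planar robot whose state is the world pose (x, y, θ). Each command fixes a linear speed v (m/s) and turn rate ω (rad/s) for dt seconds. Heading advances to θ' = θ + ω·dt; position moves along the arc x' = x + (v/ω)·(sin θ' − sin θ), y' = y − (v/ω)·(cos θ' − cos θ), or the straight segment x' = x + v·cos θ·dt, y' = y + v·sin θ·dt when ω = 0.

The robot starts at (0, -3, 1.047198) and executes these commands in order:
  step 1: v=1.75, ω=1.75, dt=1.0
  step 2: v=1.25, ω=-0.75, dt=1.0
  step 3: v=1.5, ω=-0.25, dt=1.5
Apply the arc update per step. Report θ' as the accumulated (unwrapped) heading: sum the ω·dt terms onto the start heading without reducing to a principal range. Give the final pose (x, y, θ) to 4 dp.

step 1: θ'=2.7972 (R=1.0000) → pose (-0.5284, -1.5587, 2.7972)
step 2: θ'=2.0472 (R=-1.6667) → pose (-1.4468, -0.7542, 2.0472)
step 3: θ'=1.6722 (R=-6.0000) → pose (-2.0840, 1.3899, 1.6722)

(-2.0840, 1.3899, 1.6722)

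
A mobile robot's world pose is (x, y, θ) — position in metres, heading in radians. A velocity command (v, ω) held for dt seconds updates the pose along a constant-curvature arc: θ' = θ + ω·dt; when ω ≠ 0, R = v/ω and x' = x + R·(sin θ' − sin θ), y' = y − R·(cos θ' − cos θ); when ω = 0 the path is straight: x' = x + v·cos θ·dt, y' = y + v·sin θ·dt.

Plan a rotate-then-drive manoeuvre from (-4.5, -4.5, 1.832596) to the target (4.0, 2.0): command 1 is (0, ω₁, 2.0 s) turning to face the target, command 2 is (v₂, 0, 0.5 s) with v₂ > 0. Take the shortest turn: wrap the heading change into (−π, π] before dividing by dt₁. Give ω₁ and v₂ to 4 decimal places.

heading to target = atan2(2−-4.5, 4−-4.5) = 0.6528
Δθ = wrap(0.6528 − 1.8326) = -1.1797; ω₁ = Δθ/dt₁ = -0.5899
distance = √((4−-4.5)² + (2−-4.5)²) = 10.7005; v₂ = distance/dt₂ = 21.4009

ω₁ = -0.5899, v₂ = 21.4009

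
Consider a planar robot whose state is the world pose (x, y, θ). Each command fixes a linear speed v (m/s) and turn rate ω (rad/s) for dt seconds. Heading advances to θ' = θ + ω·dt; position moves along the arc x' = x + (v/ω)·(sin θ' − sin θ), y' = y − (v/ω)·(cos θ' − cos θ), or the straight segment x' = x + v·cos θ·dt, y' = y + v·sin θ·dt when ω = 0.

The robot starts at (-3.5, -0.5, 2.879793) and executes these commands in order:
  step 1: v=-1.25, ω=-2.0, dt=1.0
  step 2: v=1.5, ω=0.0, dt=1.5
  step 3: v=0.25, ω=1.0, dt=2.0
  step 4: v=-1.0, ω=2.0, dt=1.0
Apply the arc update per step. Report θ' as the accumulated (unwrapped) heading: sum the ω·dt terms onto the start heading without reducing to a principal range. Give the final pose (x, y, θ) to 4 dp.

(-1.2517, 1.1989, 4.8798)

step 1: θ'=0.8798 (R=0.6250) → pose (-3.1801, -1.5020, 0.8798)
step 2: θ'=0.8798 (straight) → pose (-1.7462, 0.2318, 0.8798)
step 3: θ'=2.8798 (R=0.2500) → pose (-1.8741, 0.6327, 2.8798)
step 4: θ'=4.8798 (R=-0.5000) → pose (-1.2517, 1.1989, 4.8798)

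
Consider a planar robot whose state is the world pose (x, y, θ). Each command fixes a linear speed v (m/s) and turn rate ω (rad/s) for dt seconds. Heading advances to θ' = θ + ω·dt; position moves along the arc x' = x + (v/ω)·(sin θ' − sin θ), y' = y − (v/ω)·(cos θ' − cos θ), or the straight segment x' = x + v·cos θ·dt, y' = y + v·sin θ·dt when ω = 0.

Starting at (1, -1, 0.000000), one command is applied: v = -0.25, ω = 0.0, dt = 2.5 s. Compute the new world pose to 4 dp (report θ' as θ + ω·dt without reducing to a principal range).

θ' = 0.0000 + 0.0·2.5 = 0.0000
ω = 0 → straight: x' = 1 + -0.25·cos(0.0000)·2.5 = 0.3750
y' = -1 + -0.25·sin(0.0000)·2.5 = -1.0000

(0.3750, -1.0000, 0.0000)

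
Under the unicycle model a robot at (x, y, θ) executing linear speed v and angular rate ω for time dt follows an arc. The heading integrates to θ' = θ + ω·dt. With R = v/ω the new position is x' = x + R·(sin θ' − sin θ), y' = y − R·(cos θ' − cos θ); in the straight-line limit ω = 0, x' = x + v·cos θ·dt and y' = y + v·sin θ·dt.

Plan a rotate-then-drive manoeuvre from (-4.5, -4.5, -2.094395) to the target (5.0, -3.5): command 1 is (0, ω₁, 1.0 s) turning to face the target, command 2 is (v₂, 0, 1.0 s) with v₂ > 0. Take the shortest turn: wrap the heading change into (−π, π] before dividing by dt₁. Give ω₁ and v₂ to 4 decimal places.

ω₁ = 2.1993, v₂ = 9.5525

heading to target = atan2(-3.5−-4.5, 5−-4.5) = 0.1049
Δθ = wrap(0.1049 − -2.0944) = 2.1993; ω₁ = Δθ/dt₁ = 2.1993
distance = √((5−-4.5)² + (-3.5−-4.5)²) = 9.5525; v₂ = distance/dt₂ = 9.5525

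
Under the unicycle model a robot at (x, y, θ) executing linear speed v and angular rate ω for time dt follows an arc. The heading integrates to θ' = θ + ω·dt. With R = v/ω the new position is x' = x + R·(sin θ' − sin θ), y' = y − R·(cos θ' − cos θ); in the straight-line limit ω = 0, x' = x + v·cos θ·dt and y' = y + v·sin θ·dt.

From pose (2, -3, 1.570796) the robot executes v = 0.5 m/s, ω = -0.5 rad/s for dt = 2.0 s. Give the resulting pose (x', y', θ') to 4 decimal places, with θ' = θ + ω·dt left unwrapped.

θ' = 1.5708 + -0.5·2.0 = 0.5708
R = v/ω = 0.5/-0.5 = -1.0000
x' = 2 + -1.0000·(sin 0.5708 − sin 1.5708) = 2.4597
y' = -3 − -1.0000·(cos 0.5708 − cos 1.5708) = -2.1585

(2.4597, -2.1585, 0.5708)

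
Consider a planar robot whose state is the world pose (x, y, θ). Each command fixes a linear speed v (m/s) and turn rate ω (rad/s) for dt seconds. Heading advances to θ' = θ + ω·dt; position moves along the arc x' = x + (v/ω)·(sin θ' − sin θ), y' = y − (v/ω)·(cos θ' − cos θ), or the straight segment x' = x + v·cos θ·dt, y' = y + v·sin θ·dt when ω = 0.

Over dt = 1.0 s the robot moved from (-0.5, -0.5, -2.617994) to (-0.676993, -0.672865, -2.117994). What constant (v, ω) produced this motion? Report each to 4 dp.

v = 0.2500, ω = 0.5000

Δθ = -2.117994 − -2.617994 = 0.500000
ω = Δθ/dt = 0.500000/1.0 = 0.5000
R = Δx/(sin θ' − sin θ) = 0.5000
v = R·ω = 0.5000·0.5000 = 0.2500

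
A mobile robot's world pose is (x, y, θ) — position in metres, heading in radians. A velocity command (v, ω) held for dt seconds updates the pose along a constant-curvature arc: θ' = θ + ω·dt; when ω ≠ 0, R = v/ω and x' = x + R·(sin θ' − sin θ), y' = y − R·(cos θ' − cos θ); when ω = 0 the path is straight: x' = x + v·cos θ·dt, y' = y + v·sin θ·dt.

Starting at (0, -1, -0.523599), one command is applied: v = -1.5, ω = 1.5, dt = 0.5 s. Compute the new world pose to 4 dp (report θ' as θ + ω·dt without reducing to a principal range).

θ' = -0.5236 + 1.5·0.5 = 0.2264
R = v/ω = -1.5/1.5 = -1.0000
x' = 0 + -1.0000·(sin 0.2264 − sin -0.5236) = -0.7245
y' = -1 − -1.0000·(cos 0.2264 − cos -0.5236) = -0.8915

(-0.7245, -0.8915, 0.2264)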